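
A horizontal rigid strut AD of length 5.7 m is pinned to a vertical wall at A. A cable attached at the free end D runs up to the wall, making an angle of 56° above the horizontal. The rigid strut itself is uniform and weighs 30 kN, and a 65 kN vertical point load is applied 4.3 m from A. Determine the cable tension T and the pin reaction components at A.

T = 77.24 kN, A_x = 43.19 kN, A_y = 30.96 kN

ΣM about A: T·sin56°·5.7 − 30·2.85 − 65·4.3 = 0 → T = 365/(5.7·0.829038) = 77.2402 ≈ 77.24 kN.
ΣF_x = 0: A_x − T·cos56° = 0 → A_x = 77.2402 × 0.559193 = 43.19 kN.
ΣF_y = 0: A_y + T·sin56° − 30 − 65 = 0 → A_y = 95 − 77.2402 × 0.829038 = 30.96 kN.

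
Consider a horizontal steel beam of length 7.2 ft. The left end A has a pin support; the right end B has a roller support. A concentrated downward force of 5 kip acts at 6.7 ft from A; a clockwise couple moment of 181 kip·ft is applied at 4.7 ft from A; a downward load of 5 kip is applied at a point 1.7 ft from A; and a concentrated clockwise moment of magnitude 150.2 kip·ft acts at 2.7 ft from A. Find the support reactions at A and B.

Taking moments about A: B_y·7.2 − 5·6.7 − 181 − 5·1.7 − 150.2 = 0 → B_y = 373.2/7.2 = 51.8333 ≈ 51.83 kip.
ΣF_y = 0: A_y + 51.8333 − 5 − 5 = 0 → A_y = -41.83 kip.
ΣF_x = 0: no horizontal applied forces, so A_x = 0.

A_x = 0, A_y = -41.83 kip, B_y = 51.83 kip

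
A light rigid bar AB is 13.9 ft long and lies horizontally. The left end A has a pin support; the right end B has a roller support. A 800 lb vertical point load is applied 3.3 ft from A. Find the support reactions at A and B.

A_x = 0, A_y = 610.1 lb, B_y = 189.9 lb

Taking moments about A: B_y·13.9 − 800·3.3 = 0 → B_y = 2640/13.9 = 189.928 ≈ 189.9 lb.
ΣF_y = 0: A_y + 189.928 − 800 = 0 → A_y = 610.1 lb.
ΣF_x = 0: no horizontal applied forces, so A_x = 0.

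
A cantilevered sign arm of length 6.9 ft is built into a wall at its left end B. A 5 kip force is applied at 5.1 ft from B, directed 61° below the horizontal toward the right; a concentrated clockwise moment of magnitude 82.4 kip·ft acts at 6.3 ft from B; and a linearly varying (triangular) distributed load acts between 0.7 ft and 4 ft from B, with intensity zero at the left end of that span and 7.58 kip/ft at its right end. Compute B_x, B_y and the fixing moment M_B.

B_x = -2.424 kip, B_y = 16.88 kip, M_B = 141.0 kip·ft

Resultant of the triangular load: ½ × 7.58 × 3.3 = 12.507 kip, acting at 2.9 ft from B (one-third of the span from the peak).
ΣF_x = 0: B_x + 5·cos61° = 0 → B_x = -2.424 kip.
ΣF_y = 0: B_y − 5·sin61° − ½·7.58·3.3 = 0 → B_y = 16.88 kip.
ΣM about B: M_B − 5·sin61°·5.1 − 82.4 − (½·7.58·3.3)·2.9 = 0 → M_B = 141.0 kip·ft.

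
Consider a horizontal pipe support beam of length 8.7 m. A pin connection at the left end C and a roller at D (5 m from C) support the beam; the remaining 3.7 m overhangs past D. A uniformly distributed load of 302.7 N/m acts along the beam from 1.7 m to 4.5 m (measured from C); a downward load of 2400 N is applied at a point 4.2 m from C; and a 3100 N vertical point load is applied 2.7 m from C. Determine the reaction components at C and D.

C_x = 0, C_y = 2132 N, D_y = 4215 N

Resultant of the distributed load: 302.7 × 2.8 = 847.56 N at 3.1 m from C.
ΣM about C: D_y·5 − (302.7·2.8)·3.1 − 2400·4.2 − 3100·2.7 = 0 → D_y = 21077.436/5 = 4215.49 ≈ 4215 N.
ΣF_y = 0: C_y + 4215.49 − 302.7·2.8 − 2400 − 3100 = 0 → C_y = 2132 N.
ΣF_x = 0: no horizontal applied forces, so C_x = 0.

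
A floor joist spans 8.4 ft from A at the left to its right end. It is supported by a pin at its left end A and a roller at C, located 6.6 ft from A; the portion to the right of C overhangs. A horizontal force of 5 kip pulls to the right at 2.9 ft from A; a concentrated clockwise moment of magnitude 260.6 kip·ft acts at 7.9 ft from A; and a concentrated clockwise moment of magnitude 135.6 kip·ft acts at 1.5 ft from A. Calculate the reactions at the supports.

Moments about A: C_y·6.6 − 260.6 − 135.6 = 0 → C_y = 396.2/6.6 = 60.0303 ≈ 60.03 kip.
ΣF_y = 0: A_y + 60.0303  = 0 → A_y = -60.03 kip.
ΣF_x = 0: A_x + 5 = 0 → A_x = -5.000 kip.

A_x = -5.000 kip, A_y = -60.03 kip, C_y = 60.03 kip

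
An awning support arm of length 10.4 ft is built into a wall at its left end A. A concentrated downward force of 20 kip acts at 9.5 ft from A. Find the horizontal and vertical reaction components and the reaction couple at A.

A_x = 0, A_y = 20.00 kip, M_A = 190.0 kip·ft

ΣF_x = 0: A_x = 0.
ΣF_y = 0: A_y − 20 = 0 → A_y = 20.00 kip.
ΣM about A: M_A − 20·9.5 = 0 → M_A = 190.0 kip·ft.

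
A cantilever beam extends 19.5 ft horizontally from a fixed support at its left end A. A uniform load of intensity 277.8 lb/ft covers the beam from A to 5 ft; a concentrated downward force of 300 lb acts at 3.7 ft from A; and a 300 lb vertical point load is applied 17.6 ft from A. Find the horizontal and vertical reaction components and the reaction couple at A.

A_x = 0, A_y = 1989 lb, M_A = 9862 lb·ft

Resultant of the distributed load: 277.8 × 5 = 1389 lb at 2.5 ft from A.
ΣF_x = 0: A_x = 0.
ΣF_y = 0: A_y − 277.8·5 − 300 − 300 = 0 → A_y = 1989 lb.
ΣM about A: M_A − (277.8·5)·2.5 − 300·3.7 − 300·17.6 = 0 → M_A = 9862 lb·ft.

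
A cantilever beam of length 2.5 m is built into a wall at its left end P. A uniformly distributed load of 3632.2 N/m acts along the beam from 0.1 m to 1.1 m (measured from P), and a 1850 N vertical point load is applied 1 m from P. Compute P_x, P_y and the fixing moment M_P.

P_x = 0, P_y = 5482 N, M_P = 4029 N·m

Resultant of the distributed load: 3632.2 × 1 = 3632.2 N at 0.6 m from P.
ΣF_x = 0: P_x = 0.
ΣF_y = 0: P_y − 3632.2·1 − 1850 = 0 → P_y = 5482 N.
ΣM about P: M_P − (3632.2·1)·0.6 − 1850·1 = 0 → M_P = 4029 N·m.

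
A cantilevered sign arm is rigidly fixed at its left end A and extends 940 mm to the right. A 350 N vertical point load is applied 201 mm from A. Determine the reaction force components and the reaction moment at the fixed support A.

A_x = 0, A_y = 350.0 N, M_A = 70350 N·mm

ΣF_x = 0: A_x = 0.
ΣF_y = 0: A_y − 350 = 0 → A_y = 350.0 N.
ΣM about A: M_A − 350·201 = 0 → M_A = 70350 N·mm.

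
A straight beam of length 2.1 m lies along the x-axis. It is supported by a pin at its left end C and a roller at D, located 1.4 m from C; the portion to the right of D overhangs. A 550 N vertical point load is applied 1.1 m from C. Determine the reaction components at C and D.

C_x = 0, C_y = 117.9 N, D_y = 432.1 N

Taking moments about C: D_y·1.4 − 550·1.1 = 0 → D_y = 605/1.4 = 432.143 ≈ 432.1 N.
ΣF_y = 0: C_y + 432.143 − 550 = 0 → C_y = 117.9 N.
ΣF_x = 0: no horizontal applied forces, so C_x = 0.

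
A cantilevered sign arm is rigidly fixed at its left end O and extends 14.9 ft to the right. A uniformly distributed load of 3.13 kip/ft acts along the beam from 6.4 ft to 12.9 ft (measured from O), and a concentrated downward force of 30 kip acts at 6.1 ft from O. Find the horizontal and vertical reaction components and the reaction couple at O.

O_x = 0, O_y = 50.34 kip, M_O = 379.3 kip·ft

Resultant of the distributed load: 3.13 × 6.5 = 20.345 kip at 9.65 ft from O.
ΣF_x = 0: O_x = 0.
ΣF_y = 0: O_y − 3.13·6.5 − 30 = 0 → O_y = 50.34 kip.
ΣM about O: M_O − (3.13·6.5)·9.65 − 30·6.1 = 0 → M_O = 379.3 kip·ft.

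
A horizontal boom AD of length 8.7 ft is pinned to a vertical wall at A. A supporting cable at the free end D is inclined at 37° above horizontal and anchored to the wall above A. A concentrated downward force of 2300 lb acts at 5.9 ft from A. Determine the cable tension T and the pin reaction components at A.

T = 2592 lb, A_x = 2070 lb, A_y = 740.2 lb

ΣM about A: T·sin37°·8.7 − 2300·5.9 = 0 → T = 13570/(8.7·0.601815) = 2591.78 ≈ 2592 lb.
ΣF_x = 0: A_x − T·cos37° = 0 → A_x = 2591.78 × 0.798636 = 2070 lb.
ΣF_y = 0: A_y + T·sin37° − 2300 = 0 → A_y = 2300 − 2591.78 × 0.601815 = 740.2 lb.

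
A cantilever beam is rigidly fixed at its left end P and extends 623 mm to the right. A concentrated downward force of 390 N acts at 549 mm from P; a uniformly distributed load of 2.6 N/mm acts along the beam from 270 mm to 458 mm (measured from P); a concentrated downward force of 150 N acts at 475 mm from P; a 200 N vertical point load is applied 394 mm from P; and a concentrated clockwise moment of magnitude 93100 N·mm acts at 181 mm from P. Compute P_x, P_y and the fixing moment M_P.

Resultant of the distributed load: 2.6 × 188 = 488.8 N at 364 mm from P.
ΣF_x = 0: P_x = 0.
ΣF_y = 0: P_y − 390 − 2.6·188 − 150 − 200 = 0 → P_y = 1229 N.
ΣM about P: M_P − 390·549 − (2.6·188)·364 − 150·475 − 200·394 − 93100 = 0 → M_P = 635200 N·mm.

P_x = 0, P_y = 1229 N, M_P = 635200 N·mm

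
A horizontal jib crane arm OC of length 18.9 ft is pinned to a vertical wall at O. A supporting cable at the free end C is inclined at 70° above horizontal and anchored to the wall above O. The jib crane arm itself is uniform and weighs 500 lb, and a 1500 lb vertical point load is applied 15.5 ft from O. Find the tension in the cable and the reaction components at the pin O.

ΣM about O: T·sin70°·18.9 − 500·9.45 − 1500·15.5 = 0 → T = 27975/(18.9·0.939693) = 1575.15 ≈ 1575 lb.
ΣF_x = 0: O_x − T·cos70° = 0 → O_x = 1575.15 × 0.34202 = 538.7 lb.
ΣF_y = 0: O_y + T·sin70° − 500 − 1500 = 0 → O_y = 2000 − 1575.15 × 0.939693 = 519.8 lb.

T = 1575 lb, O_x = 538.7 lb, O_y = 519.8 lb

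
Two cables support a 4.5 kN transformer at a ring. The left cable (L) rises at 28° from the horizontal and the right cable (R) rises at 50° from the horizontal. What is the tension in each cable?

T_L = 2.957 kN, T_R = 4.062 kN

ΣF_x = 0: −T_L·cos28° + T_R·cos50° = 0 → T_R = 1.37362·T_L.
ΣF_y = 0: T_L·sin28° + T_R·sin50° = 4.5.
Substitute: T_L·(0.469472 + 1.37362·0.766044) = 4.5 → T_L = 2.95717 ≈ 2.957 kN.
Then T_R = 1.37362 × 2.95717 = 4.062 kN.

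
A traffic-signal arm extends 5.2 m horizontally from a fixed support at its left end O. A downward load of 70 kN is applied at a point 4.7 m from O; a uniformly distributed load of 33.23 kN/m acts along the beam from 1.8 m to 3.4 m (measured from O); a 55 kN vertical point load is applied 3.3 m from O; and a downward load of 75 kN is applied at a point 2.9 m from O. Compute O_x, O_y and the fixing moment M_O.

O_x = 0, O_y = 253.2 kN, M_O = 866.2 kN·m

Resultant of the distributed load: 33.23 × 1.6 = 53.168 kN at 2.6 m from O.
ΣF_x = 0: O_x = 0.
ΣF_y = 0: O_y − 70 − 33.23·1.6 − 55 − 75 = 0 → O_y = 253.2 kN.
ΣM about O: M_O − 70·4.7 − (33.23·1.6)·2.6 − 55·3.3 − 75·2.9 = 0 → M_O = 866.2 kN·m.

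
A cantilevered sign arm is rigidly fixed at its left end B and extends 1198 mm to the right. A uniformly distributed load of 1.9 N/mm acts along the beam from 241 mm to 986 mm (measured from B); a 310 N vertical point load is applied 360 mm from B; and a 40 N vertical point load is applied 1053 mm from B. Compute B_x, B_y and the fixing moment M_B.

Resultant of the distributed load: 1.9 × 745 = 1415.5 N at 613.5 mm from B.
ΣF_x = 0: B_x = 0.
ΣF_y = 0: B_y − 1.9·745 − 310 − 40 = 0 → B_y = 1766 N.
ΣM about B: M_B − (1.9·745)·613.5 − 310·360 − 40·1053 = 0 → M_B = 1022000 N·mm.

B_x = 0, B_y = 1766 N, M_B = 1022000 N·mm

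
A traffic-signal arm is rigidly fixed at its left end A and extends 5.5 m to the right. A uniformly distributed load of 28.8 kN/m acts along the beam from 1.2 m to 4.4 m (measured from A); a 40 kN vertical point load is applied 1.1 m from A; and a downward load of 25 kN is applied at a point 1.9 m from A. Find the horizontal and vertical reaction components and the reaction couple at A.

A_x = 0, A_y = 157.2 kN, M_A = 349.5 kN·m

Resultant of the distributed load: 28.8 × 3.2 = 92.16 kN at 2.8 m from A.
ΣF_x = 0: A_x = 0.
ΣF_y = 0: A_y − 28.8·3.2 − 40 − 25 = 0 → A_y = 157.2 kN.
ΣM about A: M_A − (28.8·3.2)·2.8 − 40·1.1 − 25·1.9 = 0 → M_A = 349.5 kN·m.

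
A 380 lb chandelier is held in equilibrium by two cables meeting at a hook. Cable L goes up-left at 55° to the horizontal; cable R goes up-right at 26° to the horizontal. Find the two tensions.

T_L = 345.8 lb, T_R = 220.7 lb

ΣF_x = 0: −T_L·cos55° + T_R·cos26° = 0 → T_R = 0.638162·T_L.
ΣF_y = 0: T_L·sin55° + T_R·sin26° = 380.
Substitute: T_L·(0.819152 + 0.638162·0.438371) = 380 → T_L = 345.799 ≈ 345.8 lb.
Then T_R = 0.638162 × 345.799 = 220.7 lb.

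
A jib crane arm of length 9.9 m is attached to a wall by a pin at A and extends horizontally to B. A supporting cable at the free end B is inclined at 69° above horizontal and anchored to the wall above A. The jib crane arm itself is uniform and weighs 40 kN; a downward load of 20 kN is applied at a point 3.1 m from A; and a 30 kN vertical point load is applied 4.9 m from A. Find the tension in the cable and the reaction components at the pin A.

ΣM about A: T·sin69°·9.9 − 40·4.95 − 20·3.1 − 30·4.9 = 0 → T = 407/(9.9·0.93358) = 44.036 ≈ 44.04 kN.
ΣF_x = 0: A_x − T·cos69° = 0 → A_x = 44.036 × 0.358368 = 15.78 kN.
ΣF_y = 0: A_y + T·sin69° − 40 − 20 − 30 = 0 → A_y = 90 − 44.036 × 0.93358 = 48.89 kN.

T = 44.04 kN, A_x = 15.78 kN, A_y = 48.89 kN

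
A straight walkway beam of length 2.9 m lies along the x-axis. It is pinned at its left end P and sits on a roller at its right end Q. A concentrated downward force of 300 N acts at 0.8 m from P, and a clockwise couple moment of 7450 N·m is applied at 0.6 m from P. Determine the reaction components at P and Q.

Moments about P: Q_y·2.9 − 300·0.8 − 7450 = 0 → Q_y = 7690/2.9 = 2651.72 ≈ 2652 N.
ΣF_y = 0: P_y + 2651.72 − 300 = 0 → P_y = -2352 N.
ΣF_x = 0: no horizontal applied forces, so P_x = 0.

P_x = 0, P_y = -2352 N, Q_y = 2652 N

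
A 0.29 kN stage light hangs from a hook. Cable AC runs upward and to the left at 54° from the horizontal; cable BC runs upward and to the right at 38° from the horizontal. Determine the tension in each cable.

T_AC = 0.2287 kN, T_BC = 0.1706 kN

ΣF_x = 0: −T_AC·cos54° + T_BC·cos38° = 0 → T_BC = 0.74591·T_AC.
ΣF_y = 0: T_AC·sin54° + T_BC·sin38° = 0.29.
Substitute: T_AC·(0.809017 + 0.74591·0.615661) = 0.29 → T_AC = 0.228662 ≈ 0.2287 kN.
Then T_BC = 0.74591 × 0.228662 = 0.1706 kN.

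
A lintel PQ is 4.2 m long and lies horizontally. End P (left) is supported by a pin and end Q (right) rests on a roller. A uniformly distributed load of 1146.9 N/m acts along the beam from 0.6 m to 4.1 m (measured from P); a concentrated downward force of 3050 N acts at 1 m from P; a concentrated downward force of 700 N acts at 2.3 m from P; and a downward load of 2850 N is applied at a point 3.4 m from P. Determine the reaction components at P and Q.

Resultant of the distributed load: 1146.9 × 3.5 = 4014.15 N at 2.35 m from P.
Moments about P: Q_y·4.2 − (1146.9·3.5)·2.35 − 3050·1 − 700·2.3 − 2850·3.4 = 0 → Q_y = 23783.2525/4.2 = 5662.68 ≈ 5663 N.
ΣF_y = 0: P_y + 5662.68 − 1146.9·3.5 − 3050 − 700 − 2850 = 0 → P_y = 4951 N.
ΣF_x = 0: no horizontal applied forces, so P_x = 0.

P_x = 0, P_y = 4951 N, Q_y = 5663 N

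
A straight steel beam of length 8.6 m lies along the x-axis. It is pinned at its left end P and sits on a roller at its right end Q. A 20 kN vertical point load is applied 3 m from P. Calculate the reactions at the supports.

P_x = 0, P_y = 13.02 kN, Q_y = 6.977 kN

Taking moments about P: Q_y·8.6 − 20·3 = 0 → Q_y = 60/8.6 = 6.97674 ≈ 6.977 kN.
ΣF_y = 0: P_y + 6.97674 − 20 = 0 → P_y = 13.02 kN.
ΣF_x = 0: no horizontal applied forces, so P_x = 0.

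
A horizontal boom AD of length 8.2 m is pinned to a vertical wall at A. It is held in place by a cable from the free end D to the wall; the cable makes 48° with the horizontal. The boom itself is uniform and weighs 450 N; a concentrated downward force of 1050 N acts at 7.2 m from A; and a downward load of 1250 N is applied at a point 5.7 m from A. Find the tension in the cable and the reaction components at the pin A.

ΣM about A: T·sin48°·8.2 − 450·4.1 − 1050·7.2 − 1250·5.7 = 0 → T = 16530/(8.2·0.743145) = 2712.6 ≈ 2713 N.
ΣF_x = 0: A_x − T·cos48° = 0 → A_x = 2712.6 × 0.669131 = 1815 N.
ΣF_y = 0: A_y + T·sin48° − 450 − 1050 − 1250 = 0 → A_y = 2750 − 2712.6 × 0.743145 = 734.1 N.

T = 2713 N, A_x = 1815 N, A_y = 734.1 N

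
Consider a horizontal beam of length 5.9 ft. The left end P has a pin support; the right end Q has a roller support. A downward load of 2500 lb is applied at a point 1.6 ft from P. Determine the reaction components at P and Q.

ΣM about P: Q_y·5.9 − 2500·1.6 = 0 → Q_y = 4000/5.9 = 677.966 ≈ 678.0 lb.
ΣF_y = 0: P_y + 677.966 − 2500 = 0 → P_y = 1822 lb.
ΣF_x = 0: no horizontal applied forces, so P_x = 0.

P_x = 0, P_y = 1822 lb, Q_y = 678.0 lb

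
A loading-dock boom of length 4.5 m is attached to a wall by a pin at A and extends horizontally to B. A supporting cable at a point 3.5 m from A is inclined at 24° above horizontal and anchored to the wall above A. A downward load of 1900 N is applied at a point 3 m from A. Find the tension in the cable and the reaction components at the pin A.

ΣM about A: T·sin24°·3.5 − 1900·3 = 0 → T = 5700/(3.5·0.406737) = 4003.99 ≈ 4004 N.
ΣF_x = 0: A_x − T·cos24° = 0 → A_x = 4003.99 × 0.913545 = 3658 N.
ΣF_y = 0: A_y + T·sin24° − 1900 = 0 → A_y = 1900 − 4003.99 × 0.406737 = 271.4 N.

T = 4004 N, A_x = 3658 N, A_y = 271.4 N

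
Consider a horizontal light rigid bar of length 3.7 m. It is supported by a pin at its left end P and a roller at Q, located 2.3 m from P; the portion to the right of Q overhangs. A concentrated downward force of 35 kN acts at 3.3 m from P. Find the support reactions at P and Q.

ΣM about P: Q_y·2.3 − 35·3.3 = 0 → Q_y = 115.5/2.3 = 50.2174 ≈ 50.22 kN.
ΣF_y = 0: P_y + 50.2174 − 35 = 0 → P_y = -15.22 kN.
ΣF_x = 0: no horizontal applied forces, so P_x = 0.

P_x = 0, P_y = -15.22 kN, Q_y = 50.22 kN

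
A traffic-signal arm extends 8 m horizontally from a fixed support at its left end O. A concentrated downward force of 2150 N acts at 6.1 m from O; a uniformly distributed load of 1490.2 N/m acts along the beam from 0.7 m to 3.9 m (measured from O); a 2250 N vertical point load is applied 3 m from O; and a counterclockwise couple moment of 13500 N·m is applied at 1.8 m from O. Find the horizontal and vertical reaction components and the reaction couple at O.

O_x = 0, O_y = 9169 N, M_O = 17330 N·m

Resultant of the distributed load: 1490.2 × 3.2 = 4768.64 N at 2.3 m from O.
ΣF_x = 0: O_x = 0.
ΣF_y = 0: O_y − 2150 − 1490.2·3.2 − 2250 = 0 → O_y = 9169 N.
ΣM about O: M_O − 2150·6.1 − (1490.2·3.2)·2.3 − 2250·3 + 13500 = 0 → M_O = 17330 N·m.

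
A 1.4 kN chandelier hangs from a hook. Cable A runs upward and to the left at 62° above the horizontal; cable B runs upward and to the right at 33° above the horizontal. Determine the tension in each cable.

T_A = 1.179 kN, T_B = 0.6598 kN

ΣF_x = 0: −T_A·cos62° + T_B·cos33° = 0 → T_B = 0.559781·T_A.
ΣF_y = 0: T_A·sin62° + T_B·sin33° = 1.4.
Substitute: T_A·(0.882948 + 0.559781·0.544639) = 1.4 → T_A = 1.17862 ≈ 1.179 kN.
Then T_B = 0.559781 × 1.17862 = 0.6598 kN.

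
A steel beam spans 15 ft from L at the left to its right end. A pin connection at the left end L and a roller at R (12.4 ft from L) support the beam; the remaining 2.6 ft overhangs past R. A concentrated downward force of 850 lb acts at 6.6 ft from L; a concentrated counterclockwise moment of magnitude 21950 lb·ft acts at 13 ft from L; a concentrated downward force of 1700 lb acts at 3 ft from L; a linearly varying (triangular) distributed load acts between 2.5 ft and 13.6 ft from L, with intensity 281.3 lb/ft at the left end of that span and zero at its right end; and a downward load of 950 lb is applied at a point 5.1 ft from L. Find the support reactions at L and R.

L_x = 0, L_y = 4796 lb, R_y = 264.9 lb

Resultant of the triangular load: ½ × 281.3 × 11.1 = 1561.215 lb, acting at 6.2 ft from L (one-third of the span from the peak).
Taking moments about L: R_y·12.4 − 850·6.6 + 21950 − 1700·3 − (½·281.3·11.1)·6.2 − 950·5.1 = 0 → R_y = 3284.533/12.4 = 264.882 ≈ 264.9 lb.
ΣF_y = 0: L_y + 264.882 − 850 − 1700 − ½·281.3·11.1 − 950 = 0 → L_y = 4796 lb.
ΣF_x = 0: no horizontal applied forces, so L_x = 0.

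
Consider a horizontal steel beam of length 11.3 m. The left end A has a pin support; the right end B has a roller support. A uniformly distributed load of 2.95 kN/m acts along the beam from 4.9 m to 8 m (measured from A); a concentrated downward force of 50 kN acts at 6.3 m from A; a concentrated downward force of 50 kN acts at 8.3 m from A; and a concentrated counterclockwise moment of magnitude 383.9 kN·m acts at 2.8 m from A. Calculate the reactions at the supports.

Resultant of the distributed load: 2.95 × 3.1 = 9.145 kN at 6.45 m from A.
Taking moments about A: B_y·11.3 − (2.95·3.1)·6.45 − 50·6.3 − 50·8.3 + 383.9 = 0 → B_y = 405.08525/11.3 = 35.8483 ≈ 35.85 kN.
ΣF_y = 0: A_y + 35.8483 − 2.95·3.1 − 50 − 50 = 0 → A_y = 73.30 kN.
ΣF_x = 0: no horizontal applied forces, so A_x = 0.

A_x = 0, A_y = 73.30 kN, B_y = 35.85 kN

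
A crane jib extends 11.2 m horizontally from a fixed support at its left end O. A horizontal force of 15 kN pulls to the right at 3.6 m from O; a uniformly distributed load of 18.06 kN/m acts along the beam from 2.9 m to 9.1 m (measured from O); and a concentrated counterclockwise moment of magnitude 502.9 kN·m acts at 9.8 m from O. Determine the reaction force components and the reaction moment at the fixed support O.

Resultant of the distributed load: 18.06 × 6.2 = 111.972 kN at 6 m from O.
ΣF_x = 0: O_x + 15 = 0 → O_x = -15.00 kN.
ΣF_y = 0: O_y − 18.06·6.2 = 0 → O_y = 112.0 kN.
ΣM about O: M_O − (18.06·6.2)·6 + 502.9 = 0 → M_O = 168.9 kN·m.

O_x = -15.00 kN, O_y = 112.0 kN, M_O = 168.9 kN·m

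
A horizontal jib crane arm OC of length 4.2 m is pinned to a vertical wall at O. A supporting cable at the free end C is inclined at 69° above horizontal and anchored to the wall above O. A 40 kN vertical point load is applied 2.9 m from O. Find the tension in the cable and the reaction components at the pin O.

T = 29.58 kN, O_x = 10.60 kN, O_y = 12.38 kN

ΣM about O: T·sin69°·4.2 − 40·2.9 = 0 → T = 116/(4.2·0.93358) = 29.584 ≈ 29.58 kN.
ΣF_x = 0: O_x − T·cos69° = 0 → O_x = 29.584 × 0.358368 = 10.60 kN.
ΣF_y = 0: O_y + T·sin69° − 40 = 0 → O_y = 40 − 29.584 × 0.93358 = 12.38 kN.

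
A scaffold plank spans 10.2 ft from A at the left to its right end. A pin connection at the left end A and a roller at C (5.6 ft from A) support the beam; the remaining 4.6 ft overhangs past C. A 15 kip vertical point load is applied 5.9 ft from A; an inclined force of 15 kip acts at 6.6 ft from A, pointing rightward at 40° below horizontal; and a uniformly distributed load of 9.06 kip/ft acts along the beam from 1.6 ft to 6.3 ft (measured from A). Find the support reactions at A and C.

A_x = -11.49 kip, A_y = 10.02 kip, C_y = 57.20 kip

Resultant of the distributed load: 9.06 × 4.7 = 42.582 kip at 3.95 ft from A.
Moments about A: C_y·5.6 − 15·5.9 − 15·sin40°·6.6 − (9.06·4.7)·3.95 = 0 → C_y = 320.335/5.6 = 57.2027 ≈ 57.20 kip.
ΣF_y = 0: A_y + 57.2027 − 15 − 15·sin40° − 9.06·4.7 = 0 → A_y = 10.02 kip.
ΣF_x = 0: A_x + 15·cos40° = 0 → A_x = -11.49 kip.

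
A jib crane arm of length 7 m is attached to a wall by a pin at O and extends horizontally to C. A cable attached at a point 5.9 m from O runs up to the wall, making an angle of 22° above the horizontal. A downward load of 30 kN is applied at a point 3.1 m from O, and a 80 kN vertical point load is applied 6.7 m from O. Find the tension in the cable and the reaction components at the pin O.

T = 284.6 kN, O_x = 263.9 kN, O_y = 3.390 kN

ΣM about O: T·sin22°·5.9 − 30·3.1 − 80·6.7 = 0 → T = 629/(5.9·0.374607) = 284.592 ≈ 284.6 kN.
ΣF_x = 0: O_x − T·cos22° = 0 → O_x = 284.592 × 0.927184 = 263.9 kN.
ΣF_y = 0: O_y + T·sin22° − 30 − 80 = 0 → O_y = 110 − 284.592 × 0.374607 = 3.390 kN.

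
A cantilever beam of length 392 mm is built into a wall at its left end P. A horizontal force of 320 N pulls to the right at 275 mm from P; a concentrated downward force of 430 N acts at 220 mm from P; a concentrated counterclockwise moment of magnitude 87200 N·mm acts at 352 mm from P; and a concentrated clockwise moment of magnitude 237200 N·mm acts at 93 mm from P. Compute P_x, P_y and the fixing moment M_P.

P_x = -320.0 N, P_y = 430.0 N, M_P = 244600 N·mm

ΣF_x = 0: P_x + 320 = 0 → P_x = -320.0 N.
ΣF_y = 0: P_y − 430 = 0 → P_y = 430.0 N.
ΣM about P: M_P − 430·220 + 87200 − 237200 = 0 → M_P = 244600 N·mm.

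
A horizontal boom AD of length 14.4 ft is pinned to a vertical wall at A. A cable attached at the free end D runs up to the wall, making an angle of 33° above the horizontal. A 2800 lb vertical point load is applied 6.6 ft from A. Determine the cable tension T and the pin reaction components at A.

ΣM about A: T·sin33°·14.4 − 2800·6.6 = 0 → T = 18480/(14.4·0.544639) = 2356.3 ≈ 2356 lb.
ΣF_x = 0: A_x − T·cos33° = 0 → A_x = 2356.3 × 0.838671 = 1976 lb.
ΣF_y = 0: A_y + T·sin33° − 2800 = 0 → A_y = 2800 − 2356.3 × 0.544639 = 1517 lb.

T = 2356 lb, A_x = 1976 lb, A_y = 1517 lb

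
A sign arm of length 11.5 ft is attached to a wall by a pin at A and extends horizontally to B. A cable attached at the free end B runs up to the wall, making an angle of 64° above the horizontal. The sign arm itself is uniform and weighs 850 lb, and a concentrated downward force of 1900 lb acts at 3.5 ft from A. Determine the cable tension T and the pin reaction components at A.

ΣM about A: T·sin64°·11.5 − 850·5.75 − 1900·3.5 = 0 → T = 11537.5/(11.5·0.898794) = 1116.23 ≈ 1116 lb.
ΣF_x = 0: A_x − T·cos64° = 0 → A_x = 1116.23 × 0.438371 = 489.3 lb.
ΣF_y = 0: A_y + T·sin64° − 850 − 1900 = 0 → A_y = 2750 − 1116.23 × 0.898794 = 1747 lb.

T = 1116 lb, A_x = 489.3 lb, A_y = 1747 lb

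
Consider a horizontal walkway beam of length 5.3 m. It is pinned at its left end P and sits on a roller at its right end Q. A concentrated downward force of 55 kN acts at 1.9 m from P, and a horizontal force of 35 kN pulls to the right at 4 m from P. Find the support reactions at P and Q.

Taking moments about P: Q_y·5.3 − 55·1.9 = 0 → Q_y = 104.5/5.3 = 19.717 ≈ 19.72 kN.
ΣF_y = 0: P_y + 19.717 − 55 = 0 → P_y = 35.28 kN.
ΣF_x = 0: P_x + 35 = 0 → P_x = -35.00 kN.

P_x = -35.00 kN, P_y = 35.28 kN, Q_y = 19.72 kN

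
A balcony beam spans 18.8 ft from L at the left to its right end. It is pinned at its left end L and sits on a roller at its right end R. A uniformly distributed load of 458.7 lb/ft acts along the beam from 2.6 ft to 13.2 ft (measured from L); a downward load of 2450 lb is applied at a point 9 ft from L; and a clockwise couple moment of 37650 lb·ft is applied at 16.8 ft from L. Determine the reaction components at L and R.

L_x = 0, L_y = 2094 lb, R_y = 5219 lb

Resultant of the distributed load: 458.7 × 10.6 = 4862.22 lb at 7.9 ft from L.
ΣM about L: R_y·18.8 − (458.7·10.6)·7.9 − 2450·9 − 37650 = 0 → R_y = 98111.538/18.8 = 5218.7 ≈ 5219 lb.
ΣF_y = 0: L_y + 5218.7 − 458.7·10.6 − 2450 = 0 → L_y = 2094 lb.
ΣF_x = 0: no horizontal applied forces, so L_x = 0.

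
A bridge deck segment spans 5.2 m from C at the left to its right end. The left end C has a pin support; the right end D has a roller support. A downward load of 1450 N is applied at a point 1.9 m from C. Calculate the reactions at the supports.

ΣM about C: D_y·5.2 − 1450·1.9 = 0 → D_y = 2755/5.2 = 529.808 ≈ 529.8 N.
ΣF_y = 0: C_y + 529.808 − 1450 = 0 → C_y = 920.2 N.
ΣF_x = 0: no horizontal applied forces, so C_x = 0.

C_x = 0, C_y = 920.2 N, D_y = 529.8 N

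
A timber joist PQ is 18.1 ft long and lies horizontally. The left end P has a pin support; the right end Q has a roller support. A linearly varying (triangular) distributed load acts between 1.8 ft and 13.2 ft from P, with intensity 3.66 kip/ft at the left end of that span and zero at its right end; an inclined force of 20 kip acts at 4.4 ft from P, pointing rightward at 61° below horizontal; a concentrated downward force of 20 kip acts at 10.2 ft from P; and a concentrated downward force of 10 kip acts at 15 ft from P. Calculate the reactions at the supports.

P_x = -9.696 kip, P_y = 38.09 kip, Q_y = 30.26 kip

Resultant of the triangular load: ½ × 3.66 × 11.4 = 20.862 kip, acting at 5.6 ft from P (one-third of the span from the peak).
ΣM about P: Q_y·18.1 − (½·3.66·11.4)·5.6 − 20·sin61°·4.4 − 20·10.2 − 10·15 = 0 → Q_y = 547.794/18.1 = 30.2649 ≈ 30.26 kip.
ΣF_y = 0: P_y + 30.2649 − ½·3.66·11.4 − 20·sin61° − 20 − 10 = 0 → P_y = 38.09 kip.
ΣF_x = 0: P_x + 20·cos61° = 0 → P_x = -9.696 kip.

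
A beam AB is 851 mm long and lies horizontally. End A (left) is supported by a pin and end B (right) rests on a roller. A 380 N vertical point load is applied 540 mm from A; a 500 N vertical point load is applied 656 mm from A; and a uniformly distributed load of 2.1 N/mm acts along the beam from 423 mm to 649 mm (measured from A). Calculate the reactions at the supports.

Resultant of the distributed load: 2.1 × 226 = 474.6 N at 536 mm from A.
Taking moments about A: B_y·851 − 380·540 − 500·656 − (2.1·226)·536 = 0 → B_y = 787585.6/851 = 925.482 ≈ 925.5 N.
ΣF_y = 0: A_y + 925.482 − 380 − 500 − 2.1·226 = 0 → A_y = 429.1 N.
ΣF_x = 0: no horizontal applied forces, so A_x = 0.

A_x = 0, A_y = 429.1 N, B_y = 925.5 N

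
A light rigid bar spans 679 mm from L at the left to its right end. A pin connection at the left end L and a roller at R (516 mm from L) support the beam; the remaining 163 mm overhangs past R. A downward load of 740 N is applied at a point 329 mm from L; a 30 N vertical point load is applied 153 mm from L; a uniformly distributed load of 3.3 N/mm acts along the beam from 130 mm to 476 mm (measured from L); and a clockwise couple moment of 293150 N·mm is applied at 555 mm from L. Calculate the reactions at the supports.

L_x = 0, L_y = 192.5 N, R_y = 1719 N

Resultant of the distributed load: 3.3 × 346 = 1141.8 N at 303 mm from L.
Taking moments about L: R_y·516 − 740·329 − 30·153 − (3.3·346)·303 − 293150 = 0 → R_y = 887165.4/516 = 1719.31 ≈ 1719 N.
ΣF_y = 0: L_y + 1719.31 − 740 − 30 − 3.3·346 = 0 → L_y = 192.5 N.
ΣF_x = 0: no horizontal applied forces, so L_x = 0.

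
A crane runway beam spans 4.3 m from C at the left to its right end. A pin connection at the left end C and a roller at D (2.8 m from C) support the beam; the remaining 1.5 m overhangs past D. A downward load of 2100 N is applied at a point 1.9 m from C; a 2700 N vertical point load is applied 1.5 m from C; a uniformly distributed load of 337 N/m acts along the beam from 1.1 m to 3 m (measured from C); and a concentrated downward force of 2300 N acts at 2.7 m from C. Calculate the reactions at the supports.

Resultant of the distributed load: 337 × 1.9 = 640.3 N at 2.05 m from C.
Taking moments about C: D_y·2.8 − 2100·1.9 − 2700·1.5 − (337·1.9)·2.05 − 2300·2.7 = 0 → D_y = 15562.615/2.8 = 5558.08 ≈ 5558 N.
ΣF_y = 0: C_y + 5558.08 − 2100 − 2700 − 337·1.9 − 2300 = 0 → C_y = 2182 N.
ΣF_x = 0: no horizontal applied forces, so C_x = 0.

C_x = 0, C_y = 2182 N, D_y = 5558 N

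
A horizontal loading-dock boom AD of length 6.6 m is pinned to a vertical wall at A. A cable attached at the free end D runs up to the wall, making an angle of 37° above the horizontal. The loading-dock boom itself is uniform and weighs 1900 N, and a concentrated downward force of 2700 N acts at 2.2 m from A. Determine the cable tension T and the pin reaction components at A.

T = 3074 N, A_x = 2455 N, A_y = 2750 N

ΣM about A: T·sin37°·6.6 − 1900·3.3 − 2700·2.2 = 0 → T = 12210/(6.6·0.601815) = 3074.03 ≈ 3074 N.
ΣF_x = 0: A_x − T·cos37° = 0 → A_x = 3074.03 × 0.798636 = 2455 N.
ΣF_y = 0: A_y + T·sin37° − 1900 − 2700 = 0 → A_y = 4600 − 3074.03 × 0.601815 = 2750 N.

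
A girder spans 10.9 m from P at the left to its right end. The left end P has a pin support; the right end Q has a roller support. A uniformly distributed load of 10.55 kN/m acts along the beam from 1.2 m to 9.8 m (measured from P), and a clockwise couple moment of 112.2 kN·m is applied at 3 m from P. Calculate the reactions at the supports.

P_x = 0, P_y = 34.66 kN, Q_y = 56.07 kN

Resultant of the distributed load: 10.55 × 8.6 = 90.73 kN at 5.5 m from P.
Taking moments about P: Q_y·10.9 − (10.55·8.6)·5.5 − 112.2 = 0 → Q_y = 611.215/10.9 = 56.0748 ≈ 56.07 kN.
ΣF_y = 0: P_y + 56.0748 − 10.55·8.6 = 0 → P_y = 34.66 kN.
ΣF_x = 0: no horizontal applied forces, so P_x = 0.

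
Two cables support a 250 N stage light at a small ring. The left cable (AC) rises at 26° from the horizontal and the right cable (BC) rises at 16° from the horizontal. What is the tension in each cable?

T_AC = 359.1 N, T_BC = 335.8 N

ΣF_x = 0: −T_AC·cos26° + T_BC·cos16° = 0 → T_BC = 0.935015·T_AC.
ΣF_y = 0: T_AC·sin26° + T_BC·sin16° = 250.
Substitute: T_AC·(0.438371 + 0.935015·0.275637) = 250 → T_AC = 359.146 ≈ 359.1 N.
Then T_BC = 0.935015 × 359.146 = 335.8 N.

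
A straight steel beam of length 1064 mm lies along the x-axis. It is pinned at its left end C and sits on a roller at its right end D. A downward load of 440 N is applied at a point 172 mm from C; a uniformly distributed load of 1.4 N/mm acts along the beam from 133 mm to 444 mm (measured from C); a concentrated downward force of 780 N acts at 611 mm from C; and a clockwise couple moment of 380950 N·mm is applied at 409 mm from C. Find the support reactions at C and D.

Resultant of the distributed load: 1.4 × 311 = 435.4 N at 288.5 mm from C.
Moments about C: D_y·1064 − 440·172 − (1.4·311)·288.5 − 780·611 − 380950 = 0 → D_y = 1058822.9/1064 = 995.134 ≈ 995.1 N.
ΣF_y = 0: C_y + 995.134 − 440 − 1.4·311 − 780 = 0 → C_y = 660.3 N.
ΣF_x = 0: no horizontal applied forces, so C_x = 0.

C_x = 0, C_y = 660.3 N, D_y = 995.1 N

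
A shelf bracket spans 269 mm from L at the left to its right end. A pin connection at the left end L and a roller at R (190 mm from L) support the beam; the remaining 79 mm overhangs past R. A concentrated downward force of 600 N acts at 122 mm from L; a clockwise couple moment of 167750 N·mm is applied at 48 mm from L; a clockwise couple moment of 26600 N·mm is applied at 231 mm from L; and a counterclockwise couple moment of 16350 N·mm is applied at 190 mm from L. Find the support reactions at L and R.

ΣM about L: R_y·190 − 600·122 − 167750 − 26600 + 16350 = 0 → R_y = 251200/190 = 1322.11 ≈ 1322 N.
ΣF_y = 0: L_y + 1322.11 − 600 = 0 → L_y = -722.1 N.
ΣF_x = 0: no horizontal applied forces, so L_x = 0.

L_x = 0, L_y = -722.1 N, R_y = 1322 N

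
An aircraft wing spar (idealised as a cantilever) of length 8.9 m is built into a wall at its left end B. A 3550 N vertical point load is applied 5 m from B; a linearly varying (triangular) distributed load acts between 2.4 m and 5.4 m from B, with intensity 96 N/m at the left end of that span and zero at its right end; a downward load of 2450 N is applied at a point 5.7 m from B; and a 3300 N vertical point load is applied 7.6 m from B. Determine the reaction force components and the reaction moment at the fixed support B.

B_x = 0, B_y = 9444 N, M_B = 57280 N·m

Resultant of the triangular load: ½ × 96 × 3 = 144 N, acting at 3.4 m from B (one-third of the span from the peak).
ΣF_x = 0: B_x = 0.
ΣF_y = 0: B_y − 3550 − ½·96·3 − 2450 − 3300 = 0 → B_y = 9444 N.
ΣM about B: M_B − 3550·5 − (½·96·3)·3.4 − 2450·5.7 − 3300·7.6 = 0 → M_B = 57280 N·m.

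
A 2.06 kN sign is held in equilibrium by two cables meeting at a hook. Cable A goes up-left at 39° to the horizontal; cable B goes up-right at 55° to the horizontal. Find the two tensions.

ΣF_x = 0: −T_A·cos39° + T_B·cos55° = 0 → T_B = 1.35491·T_A.
ΣF_y = 0: T_A·sin39° + T_B·sin55° = 2.06.
Substitute: T_A·(0.62932 + 1.35491·0.819152) = 2.06 → T_A = 1.18445 ≈ 1.184 kN.
Then T_B = 1.35491 × 1.18445 = 1.605 kN.

T_A = 1.184 kN, T_B = 1.605 kN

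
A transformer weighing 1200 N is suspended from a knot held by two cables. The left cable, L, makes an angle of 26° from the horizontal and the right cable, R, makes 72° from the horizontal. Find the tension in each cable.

ΣF_x = 0: −T_L·cos26° + T_R·cos72° = 0 → T_R = 2.90856·T_L.
ΣF_y = 0: T_L·sin26° + T_R·sin72° = 1200.
Substitute: T_L·(0.438371 + 2.90856·0.951057) = 1200 → T_L = 374.464 ≈ 374.5 N.
Then T_R = 2.90856 × 374.464 = 1089 N.

T_L = 374.5 N, T_R = 1089 N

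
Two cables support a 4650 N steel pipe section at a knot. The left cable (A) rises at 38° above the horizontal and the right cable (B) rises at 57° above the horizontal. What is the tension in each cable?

ΣF_x = 0: −T_A·cos38° + T_B·cos57° = 0 → T_B = 1.44685·T_A.
ΣF_y = 0: T_A·sin38° + T_B·sin57° = 4650.
Substitute: T_A·(0.615661 + 1.44685·0.838671) = 4650 → T_A = 2542.24 ≈ 2542 N.
Then T_B = 1.44685 × 2542.24 = 3678 N.

T_A = 2542 N, T_B = 3678 N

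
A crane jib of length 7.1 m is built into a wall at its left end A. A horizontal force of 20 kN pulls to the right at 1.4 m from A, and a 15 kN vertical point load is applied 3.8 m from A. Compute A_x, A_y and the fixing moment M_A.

ΣF_x = 0: A_x + 20 = 0 → A_x = -20.00 kN.
ΣF_y = 0: A_y − 15 = 0 → A_y = 15.00 kN.
ΣM about A: M_A − 15·3.8 = 0 → M_A = 57.00 kN·m.

A_x = -20.00 kN, A_y = 15.00 kN, M_A = 57.00 kN·m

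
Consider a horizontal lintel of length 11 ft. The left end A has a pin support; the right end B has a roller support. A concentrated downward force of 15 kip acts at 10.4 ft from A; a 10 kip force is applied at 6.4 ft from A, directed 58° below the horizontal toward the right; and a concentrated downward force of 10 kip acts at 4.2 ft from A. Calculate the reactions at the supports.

A_x = -5.299 kip, A_y = 10.55 kip, B_y = 22.93 kip

Taking moments about A: B_y·11 − 15·10.4 − 10·sin58°·6.4 − 10·4.2 = 0 → B_y = 252.275/11 = 22.9341 ≈ 22.93 kip.
ΣF_y = 0: A_y + 22.9341 − 15 − 10·sin58° − 10 = 0 → A_y = 10.55 kip.
ΣF_x = 0: A_x + 10·cos58° = 0 → A_x = -5.299 kip.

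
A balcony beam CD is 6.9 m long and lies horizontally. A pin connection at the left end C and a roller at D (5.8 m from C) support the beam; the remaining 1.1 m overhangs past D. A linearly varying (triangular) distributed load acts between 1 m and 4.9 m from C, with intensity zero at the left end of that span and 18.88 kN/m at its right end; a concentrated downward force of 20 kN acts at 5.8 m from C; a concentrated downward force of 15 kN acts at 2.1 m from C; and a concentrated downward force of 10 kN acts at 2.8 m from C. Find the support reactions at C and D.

Resultant of the triangular load: ½ × 18.88 × 3.9 = 36.816 kN, acting at 3.6 m from C (one-third of the span from the peak).
Moments about C: D_y·5.8 − (½·18.88·3.9)·3.6 − 20·5.8 − 15·2.1 − 10·2.8 = 0 → D_y = 308.0376/5.8 = 53.1099 ≈ 53.11 kN.
ΣF_y = 0: C_y + 53.1099 − ½·18.88·3.9 − 20 − 15 − 10 = 0 → C_y = 28.71 kN.
ΣF_x = 0: no horizontal applied forces, so C_x = 0.

C_x = 0, C_y = 28.71 kN, D_y = 53.11 kN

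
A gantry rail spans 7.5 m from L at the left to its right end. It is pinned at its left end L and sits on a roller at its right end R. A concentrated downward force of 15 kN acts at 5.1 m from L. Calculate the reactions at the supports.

Taking moments about L: R_y·7.5 − 15·5.1 = 0 → R_y = 76.5/7.5 = 10.20 kN.
ΣF_y = 0: L_y + 10.2 − 15 = 0 → L_y = 4.800 kN.
ΣF_x = 0: no horizontal applied forces, so L_x = 0.

L_x = 0, L_y = 4.800 kN, R_y = 10.20 kN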